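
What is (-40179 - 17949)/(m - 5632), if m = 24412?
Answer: -4844/1565 ≈ -3.0952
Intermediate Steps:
(-40179 - 17949)/(m - 5632) = (-40179 - 17949)/(24412 - 5632) = -58128/18780 = -58128*1/18780 = -4844/1565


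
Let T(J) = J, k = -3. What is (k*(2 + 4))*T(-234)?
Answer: 4212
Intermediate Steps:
(k*(2 + 4))*T(-234) = -3*(2 + 4)*(-234) = -3*6*(-234) = -18*(-234) = 4212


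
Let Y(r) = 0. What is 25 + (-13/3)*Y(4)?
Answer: 25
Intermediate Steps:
25 + (-13/3)*Y(4) = 25 - 13/3*0 = 25 + 0 = 25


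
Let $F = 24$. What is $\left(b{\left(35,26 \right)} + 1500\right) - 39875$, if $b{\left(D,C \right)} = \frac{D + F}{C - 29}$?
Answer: $- \frac{115184}{3} \approx -38395.0$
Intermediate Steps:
$b{\left(D,C \right)} = \frac{24 + D}{-29 + C}$ ($b{\left(D,C \right)} = \frac{D + 24}{C - 29} = \frac{24 + D}{-29 + C}$)
$\left(b{\left(35,26 \right)} + 1500\right) - 39875 = \left(\frac{24 + 35}{-29 + 26} + 1500\right) - 39875 = \left(\frac{1}{-3} \cdot 59 + 1500\right) - 39875 = \left(\left(- \frac{1}{3}\right) 59 + 1500\right) - 39875 = \left(- \frac{59}{3} + 1500\right) - 39875 = \frac{4441}{3} - 39875 = - \frac{115184}{3}$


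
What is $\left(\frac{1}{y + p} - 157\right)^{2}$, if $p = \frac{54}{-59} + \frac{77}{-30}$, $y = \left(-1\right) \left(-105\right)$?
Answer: $\frac{795752702209921}{32287417969} \approx 24646.0$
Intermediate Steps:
$y = 105$
$p = - \frac{6163}{1770}$ ($p = 54 \left(- \frac{1}{59}\right) + 77 \left(- \frac{1}{30}\right) = - \frac{54}{59} - \frac{77}{30} = - \frac{6163}{1770} \approx -3.4819$)
$\left(\frac{1}{y + p} - 157\right)^{2} = \left(\frac{1}{105 - \frac{6163}{1770}} - 157\right)^{2} = \left(\frac{1}{\frac{179687}{1770}} - 157\right)^{2} = \left(\frac{1770}{179687} - 157\right)^{2} = \left(- \frac{28209089}{179687}\right)^{2} = \frac{795752702209921}{32287417969}$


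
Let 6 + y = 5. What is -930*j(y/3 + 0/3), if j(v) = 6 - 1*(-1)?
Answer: -6510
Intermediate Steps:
y = -1 (y = -6 + 5 = -1)
j(v) = 7 (j(v) = 6 + 1 = 7)
-930*j(y/3 + 0/3) = -930*7 = -6510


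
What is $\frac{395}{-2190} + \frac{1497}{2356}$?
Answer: $\frac{234781}{515964} \approx 0.45503$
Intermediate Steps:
$\frac{395}{-2190} + \frac{1497}{2356} = 395 \left(- \frac{1}{2190}\right) + 1497 \cdot \frac{1}{2356} = - \frac{79}{438} + \frac{1497}{2356} = \frac{234781}{515964}$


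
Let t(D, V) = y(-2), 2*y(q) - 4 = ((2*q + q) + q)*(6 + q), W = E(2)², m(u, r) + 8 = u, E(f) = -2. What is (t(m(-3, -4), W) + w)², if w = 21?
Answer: 49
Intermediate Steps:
m(u, r) = -8 + u
W = 4 (W = (-2)² = 4)
y(q) = 2 + 2*q*(6 + q) (y(q) = 2 + (((2*q + q) + q)*(6 + q))/2 = 2 + ((3*q + q)*(6 + q))/2 = 2 + ((4*q)*(6 + q))/2 = 2 + (4*q*(6 + q))/2 = 2 + 2*q*(6 + q))
t(D, V) = -14 (t(D, V) = 2 + 2*(-2)² + 12*(-2) = 2 + 2*4 - 24 = 2 + 8 - 24 = -14)
(t(m(-3, -4), W) + w)² = (-14 + 21)² = 7² = 49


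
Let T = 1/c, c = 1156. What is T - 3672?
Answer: -4244831/1156 ≈ -3672.0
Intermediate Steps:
T = 1/1156 ≈ 0.00086505
T - 3672 = 1/1156 - 3672 = -4244831/1156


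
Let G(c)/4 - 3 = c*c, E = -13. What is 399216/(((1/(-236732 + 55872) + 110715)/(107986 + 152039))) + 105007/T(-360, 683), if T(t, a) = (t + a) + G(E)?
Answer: 18982999368055983293/20244177962889 ≈ 9.3770e+5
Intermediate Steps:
G(c) = 12 + 4*c² (G(c) = 12 + 4*(c*c) = 12 + 4*c²)
T(t, a) = 688 + a + t (T(t, a) = (t + a) + (12 + 4*(-13)²) = (a + t) + (12 + 4*169) = (a + t) + (12 + 676) = (a + t) + 688 = 688 + a + t)
399216/(((1/(-236732 + 55872) + 110715)/(107986 + 152039))) + 105007/T(-360, 683) = 399216/(((1/(-236732 + 55872) + 110715)/(107986 + 152039))) + 105007/(688 + 683 - 360) = 399216/(((1/(-180860) + 110715)/260025)) + 105007/1011 = 399216/(((-1/180860 + 110715)*(1/260025))) + 105007*(1/1011) = 399216/(((20023914899/180860)*(1/260025))) + 105007/1011 = 399216/(20023914899/47028121500) + 105007/1011 = 399216*(47028121500/20023914899) + 105007/1011 = 18774378552744000/20023914899 + 105007/1011 = 18982999368055983293/20244177962889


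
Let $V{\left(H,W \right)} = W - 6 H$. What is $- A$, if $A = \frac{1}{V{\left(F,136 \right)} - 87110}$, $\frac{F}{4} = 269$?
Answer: $\frac{1}{93430} \approx 1.0703 \cdot 10^{-5}$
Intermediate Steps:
$F = 1076$ ($F = 4 \cdot 269 = 1076$)
$A = - \frac{1}{93430}$ ($A = \frac{1}{\left(136 - 6456\right) - 87110} = \frac{1}{-6320 - 87110} = \frac{1}{-93430} = - \frac{1}{93430} \approx -1.0703 \cdot 10^{-5}$)
$- A = \left(-1\right) \left(- \frac{1}{93430}\right) = \frac{1}{93430}$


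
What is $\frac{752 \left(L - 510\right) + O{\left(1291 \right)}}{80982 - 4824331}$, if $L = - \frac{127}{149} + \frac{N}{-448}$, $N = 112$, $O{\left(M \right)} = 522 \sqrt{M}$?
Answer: $\frac{57267996}{706759001} - \frac{522 \sqrt{1291}}{4743349} \approx 0.077075$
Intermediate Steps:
$L = - \frac{657}{596}$ ($L = - \frac{127}{149} + \frac{112}{-448} = \left(-127\right) \frac{1}{149} + 112 \left(- \frac{1}{448}\right) = - \frac{127}{149} - \frac{1}{4} = - \frac{657}{596} \approx -1.1023$)
$\frac{752 \left(L - 510\right) + O{\left(1291 \right)}}{80982 - 4824331} = \frac{752 \left(- \frac{657}{596} - 510\right) + 522 \sqrt{1291}}{80982 - 4824331} = \frac{752 \left(- \frac{304617}{596}\right) + 522 \sqrt{1291}}{-4743349} = \left(- \frac{57267996}{149} + 522 \sqrt{1291}\right) \left(- \frac{1}{4743349}\right) = \frac{57267996}{706759001} - \frac{522 \sqrt{1291}}{4743349}$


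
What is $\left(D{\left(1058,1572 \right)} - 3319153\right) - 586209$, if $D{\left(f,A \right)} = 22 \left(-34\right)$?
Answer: $-3906110$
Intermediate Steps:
$D{\left(f,A \right)} = -748$
$\left(D{\left(1058,1572 \right)} - 3319153\right) - 586209 = \left(-748 - 3319153\right) - 586209 = -3319901 - 586209 = -3906110$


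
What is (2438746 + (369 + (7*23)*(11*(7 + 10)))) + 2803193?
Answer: 5272415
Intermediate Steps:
(2438746 + (369 + (7*23)*(11*(7 + 10)))) + 2803193 = (2438746 + (369 + 161*(11*17))) + 2803193 = (2438746 + (369 + 161*187)) + 2803193 = (2438746 + (369 + 30107)) + 2803193 = (2438746 + 30476) + 2803193 = 2469222 + 2803193 = 5272415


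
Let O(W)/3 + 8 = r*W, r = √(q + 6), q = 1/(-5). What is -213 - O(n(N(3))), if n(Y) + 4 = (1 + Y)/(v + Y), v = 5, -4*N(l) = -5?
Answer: -189 + 273*√145/125 ≈ -162.70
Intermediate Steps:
q = -⅕ ≈ -0.20000
N(l) = 5/4 (N(l) = -¼*(-5) = 5/4)
r = √145/5 (r = √(-⅕ + 6) = √(29/5) = √145/5 ≈ 2.4083)
n(Y) = -4 + (1 + Y)/(5 + Y)
O(W) = -24 + 3*W*√145/5 (O(W) = -24 + 3*((√145/5)*W) = -24 + 3*(W*√145/5) = -24 + 3*W*√145/5)
-213 - O(n(N(3))) = -213 - (-24 + 3*((-19 - 3*5/4)/(5 + 5/4))*√145/5) = -213 - (-24 + 3*((-19 - 15/4)/(25/4))*√145/5) = -213 - (-24 + 3*((4/25)*(-91/4))*√145/5) = -213 - (-24 + (⅗)*(-91/25)*√145) = -213 - (-24 - 273*√145/125) = -213 + (24 + 273*√145/125) = -189 + 273*√145/125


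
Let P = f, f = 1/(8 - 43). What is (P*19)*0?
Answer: 0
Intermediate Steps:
f = -1/35 (f = 1/(-35) = -1/35 ≈ -0.028571)
P = -1/35 ≈ -0.028571
(P*19)*0 = -1/35*19*0 = -19/35*0 = 0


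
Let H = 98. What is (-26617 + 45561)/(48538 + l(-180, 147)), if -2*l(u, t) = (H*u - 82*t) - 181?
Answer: 37888/126951 ≈ 0.29845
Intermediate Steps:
l(u, t) = 181/2 - 49*u + 41*t (l(u, t) = -((98*u - 82*t) - 181)/2 = -((-82*t + 98*u) - 181)/2 = -(-181 - 82*t + 98*u)/2 = 181/2 - 49*u + 41*t)
(-26617 + 45561)/(48538 + l(-180, 147)) = (-26617 + 45561)/(48538 + (181/2 - 49*(-180) + 41*147)) = 18944/(48538 + (181/2 + 8820 + 6027)) = 18944/(48538 + 29875/2) = 18944/(126951/2) = 18944*(2/126951) = 37888/126951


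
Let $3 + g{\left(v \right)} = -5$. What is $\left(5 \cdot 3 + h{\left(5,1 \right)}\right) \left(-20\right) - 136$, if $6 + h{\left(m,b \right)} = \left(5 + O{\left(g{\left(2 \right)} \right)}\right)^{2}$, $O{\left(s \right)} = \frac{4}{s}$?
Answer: $-721$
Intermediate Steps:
$g{\left(v \right)} = -8$ ($g{\left(v \right)} = -3 - 5 = -8$)
$h{\left(m,b \right)} = \frac{57}{4}$ ($h{\left(m,b \right)} = -6 + \left(5 + \frac{4}{-8}\right)^{2} = -6 + \left(5 + 4 \left(- \frac{1}{8}\right)\right)^{2} = -6 + \left(5 - \frac{1}{2}\right)^{2} = -6 + \left(\frac{9}{2}\right)^{2} = -6 + \frac{81}{4} = \frac{57}{4}$)
$\left(5 \cdot 3 + h{\left(5,1 \right)}\right) \left(-20\right) - 136 = \left(5 \cdot 3 + \frac{57}{4}\right) \left(-20\right) - 136 = \left(15 + \frac{57}{4}\right) \left(-20\right) - 136 = \frac{117}{4} \left(-20\right) - 136 = -585 - 136 = -721$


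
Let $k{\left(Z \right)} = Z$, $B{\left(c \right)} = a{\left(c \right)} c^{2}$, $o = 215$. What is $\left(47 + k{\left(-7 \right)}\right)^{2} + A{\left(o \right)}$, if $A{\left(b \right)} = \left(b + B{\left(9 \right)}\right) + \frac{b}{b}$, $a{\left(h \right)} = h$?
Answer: $2545$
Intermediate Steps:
$B{\left(c \right)} = c^{3}$ ($B{\left(c \right)} = c c^{2} = c^{3}$)
$A{\left(b \right)} = 730 + b$ ($A{\left(b \right)} = \left(b + 9^{3}\right) + \frac{b}{b} = \left(b + 729\right) + 1 = \left(729 + b\right) + 1 = 730 + b$)
$\left(47 + k{\left(-7 \right)}\right)^{2} + A{\left(o \right)} = \left(47 - 7\right)^{2} + \left(730 + 215\right) = 40^{2} + 945 = 1600 + 945 = 2545$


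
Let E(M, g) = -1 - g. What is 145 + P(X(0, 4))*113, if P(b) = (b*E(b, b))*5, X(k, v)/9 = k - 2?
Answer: -172745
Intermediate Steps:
X(k, v) = -18 + 9*k (X(k, v) = 9*(k - 2) = 9*(-2 + k) = -18 + 9*k)
P(b) = 5*b*(-1 - b) (P(b) = (b*(-1 - b))*5 = 5*b*(-1 - b))
145 + P(X(0, 4))*113 = 145 - 5*(-18 + 9*0)*(1 + (-18 + 9*0))*113 = 145 - 5*(-18 + 0)*(1 + (-18 + 0))*113 = 145 - 5*(-18)*(1 - 18)*113 = 145 - 5*(-18)*(-17)*113 = 145 - 1530*113 = 145 - 172890 = -172745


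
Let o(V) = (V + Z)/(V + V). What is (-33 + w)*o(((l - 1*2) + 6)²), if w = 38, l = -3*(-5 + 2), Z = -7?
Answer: 405/169 ≈ 2.3965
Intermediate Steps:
l = 9 (l = -3*(-3) = 9)
o(V) = (-7 + V)/(2*V) (o(V) = (V - 7)/(V + V) = (-7 + V)/((2*V)) = (-7 + V)*(1/(2*V)) = (-7 + V)/(2*V))
(-33 + w)*o(((l - 1*2) + 6)²) = (-33 + 38)*((-7 + ((9 - 1*2) + 6)²)/(2*(((9 - 1*2) + 6)²))) = 5*((-7 + ((9 - 2) + 6)²)/(2*(((9 - 2) + 6)²))) = 5*((-7 + (7 + 6)²)/(2*((7 + 6)²))) = 5*((-7 + 13²)/(2*(13²))) = 5*((½)*(-7 + 169)/169) = 5*((½)*(1/169)*162) = 5*(81/169) = 405/169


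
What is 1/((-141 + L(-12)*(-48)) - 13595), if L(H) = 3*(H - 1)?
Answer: -1/11864 ≈ -8.4289e-5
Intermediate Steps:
L(H) = -3 + 3*H (L(H) = 3*(-1 + H) = -3 + 3*H)
1/((-141 + L(-12)*(-48)) - 13595) = 1/((-141 + (-3 + 3*(-12))*(-48)) - 13595) = 1/((-141 + (-3 - 36)*(-48)) - 13595) = 1/((-141 - 39*(-48)) - 13595) = 1/((-141 + 1872) - 13595) = 1/(1731 - 13595) = 1/(-11864) = -1/11864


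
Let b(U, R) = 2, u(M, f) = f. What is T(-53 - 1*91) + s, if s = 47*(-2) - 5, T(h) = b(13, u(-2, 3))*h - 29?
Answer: -416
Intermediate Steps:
T(h) = -29 + 2*h (T(h) = 2*h - 29 = -29 + 2*h)
s = -99 (s = -94 - 5 = -99)
T(-53 - 1*91) + s = (-29 + 2*(-53 - 1*91)) - 99 = (-29 + 2*(-53 - 91)) - 99 = (-29 + 2*(-144)) - 99 = (-29 - 288) - 99 = -317 - 99 = -416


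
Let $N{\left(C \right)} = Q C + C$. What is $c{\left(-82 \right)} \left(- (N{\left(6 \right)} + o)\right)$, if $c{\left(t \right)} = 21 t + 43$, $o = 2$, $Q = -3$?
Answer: $-16790$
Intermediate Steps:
$N{\left(C \right)} = - 2 C$ ($N{\left(C \right)} = - 3 C + C = - 2 C$)
$c{\left(t \right)} = 43 + 21 t$
$c{\left(-82 \right)} \left(- (N{\left(6 \right)} + o)\right) = \left(43 + 21 \left(-82\right)\right) \left(- (\left(-2\right) 6 + 2)\right) = \left(43 - 1722\right) \left(- (-12 + 2)\right) = - 1679 \left(\left(-1\right) \left(-10\right)\right) = \left(-1679\right) 10 = -16790$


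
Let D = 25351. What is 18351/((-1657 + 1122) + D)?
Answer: 6117/8272 ≈ 0.73948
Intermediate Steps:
18351/((-1657 + 1122) + D) = 18351/((-1657 + 1122) + 25351) = 18351/(-535 + 25351) = 18351/24816 = 18351*(1/24816) = 6117/8272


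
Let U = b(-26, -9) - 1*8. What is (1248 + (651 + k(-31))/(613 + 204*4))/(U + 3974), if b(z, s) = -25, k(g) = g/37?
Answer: 66009560/208372493 ≈ 0.31679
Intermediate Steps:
k(g) = g/37 (k(g) = g*(1/37) = g/37)
U = -33 (U = -25 - 1*8 = -25 - 8 = -33)
(1248 + (651 + k(-31))/(613 + 204*4))/(U + 3974) = (1248 + (651 + (1/37)*(-31))/(613 + 204*4))/(-33 + 3974) = (1248 + (651 - 31/37)/(613 + 816))/3941 = (1248 + (24056/37)/1429)*(1/3941) = (1248 + (24056/37)*(1/1429))*(1/3941) = (1248 + 24056/52873)*(1/3941) = (66009560/52873)*(1/3941) = 66009560/208372493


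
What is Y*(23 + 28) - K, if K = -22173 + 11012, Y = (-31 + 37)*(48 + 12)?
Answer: 29521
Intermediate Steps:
Y = 360 (Y = 6*60 = 360)
K = -11161
Y*(23 + 28) - K = 360*(23 + 28) - 1*(-11161) = 360*51 + 11161 = 18360 + 11161 = 29521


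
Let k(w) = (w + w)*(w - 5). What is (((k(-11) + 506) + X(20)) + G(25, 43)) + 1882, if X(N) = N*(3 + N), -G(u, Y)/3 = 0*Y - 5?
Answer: 3215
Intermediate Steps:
G(u, Y) = 15 (G(u, Y) = -3*(0*Y - 5) = -3*(0 - 5) = -3*(-5) = 15)
k(w) = 2*w*(-5 + w) (k(w) = (2*w)*(-5 + w) = 2*w*(-5 + w))
(((k(-11) + 506) + X(20)) + G(25, 43)) + 1882 = (((2*(-11)*(-5 - 11) + 506) + 20*(3 + 20)) + 15) + 1882 = (((2*(-11)*(-16) + 506) + 20*23) + 15) + 1882 = (((352 + 506) + 460) + 15) + 1882 = ((858 + 460) + 15) + 1882 = (1318 + 15) + 1882 = 1333 + 1882 = 3215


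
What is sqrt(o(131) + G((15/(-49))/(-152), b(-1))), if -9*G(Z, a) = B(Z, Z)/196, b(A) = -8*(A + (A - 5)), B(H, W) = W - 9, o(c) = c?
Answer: sqrt(65404864662)/22344 ≈ 11.446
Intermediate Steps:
B(H, W) = -9 + W
b(A) = 40 - 16*A (b(A) = -8*(A + (-5 + A)) = -8*(-5 + 2*A) = 40 - 16*A)
G(Z, a) = 1/196 - Z/1764 (G(Z, a) = -(-9 + Z)/(9*196) = -(-9/196 + Z/196)/9 = 1/196 - Z/1764)
sqrt(o(131) + G((15/(-49))/(-152), b(-1))) = sqrt(131 + (1/196 - 15/(-49)/(1764*(-152)))) = sqrt(131 + (1/196 - 15*(-1/49)*(-1)/(1764*152))) = sqrt(131 + (1/196 - (-5)*(-1)/(28812*152))) = sqrt(131 + (1/196 - 1/1764*15/7448)) = sqrt(131 + (1/196 - 5/4379424)) = sqrt(131 + 22339/4379424) = sqrt(573726883/4379424) = sqrt(65404864662)/22344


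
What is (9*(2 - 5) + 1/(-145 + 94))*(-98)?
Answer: 135044/51 ≈ 2647.9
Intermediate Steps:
(9*(2 - 5) + 1/(-145 + 94))*(-98) = (9*(-3) + 1/(-51))*(-98) = (-27 - 1/51)*(-98) = -1378/51*(-98) = 135044/51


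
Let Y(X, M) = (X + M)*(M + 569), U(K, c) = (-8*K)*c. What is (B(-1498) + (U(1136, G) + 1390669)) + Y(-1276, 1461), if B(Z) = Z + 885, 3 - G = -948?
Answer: -6877082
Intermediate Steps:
G = 951 (G = 3 - 1*(-948) = 3 + 948 = 951)
U(K, c) = -8*K*c
B(Z) = 885 + Z
Y(X, M) = (569 + M)*(M + X) (Y(X, M) = (M + X)*(569 + M) = (569 + M)*(M + X))
(B(-1498) + (U(1136, G) + 1390669)) + Y(-1276, 1461) = ((885 - 1498) + (-8*1136*951 + 1390669)) + (1461² + 569*1461 + 569*(-1276) + 1461*(-1276)) = (-613 + (-8642688 + 1390669)) + (2134521 + 831309 - 726044 - 1864236) = (-613 - 7252019) + 375550 = -7252632 + 375550 = -6877082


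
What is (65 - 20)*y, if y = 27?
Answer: 1215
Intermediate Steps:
(65 - 20)*y = (65 - 20)*27 = 45*27 = 1215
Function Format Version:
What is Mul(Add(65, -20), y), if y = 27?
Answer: 1215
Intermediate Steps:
Mul(Add(65, -20), y) = Mul(Add(65, -20), 27) = Mul(45, 27) = 1215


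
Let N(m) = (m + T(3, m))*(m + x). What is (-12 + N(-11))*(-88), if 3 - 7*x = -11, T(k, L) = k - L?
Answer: 3432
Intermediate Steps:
x = 2 (x = 3/7 - ⅐*(-11) = 3/7 + 11/7 = 2)
N(m) = 6 + 3*m (N(m) = (m + (3 - m))*(m + 2) = 3*(2 + m) = 6 + 3*m)
(-12 + N(-11))*(-88) = (-12 + (6 + 3*(-11)))*(-88) = (-12 + (6 - 33))*(-88) = (-12 - 27)*(-88) = -39*(-88) = 3432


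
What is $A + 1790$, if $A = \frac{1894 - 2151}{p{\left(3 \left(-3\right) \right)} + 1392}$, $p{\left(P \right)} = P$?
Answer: $\frac{2475313}{1383} \approx 1789.8$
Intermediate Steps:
$A = - \frac{257}{1383}$ ($A = \frac{1894 - 2151}{3 \left(-3\right) + 1392} = - \frac{257}{-9 + 1392} = - \frac{257}{1383} \approx -0.18583$)
$A + 1790 = - \frac{257}{1383} + 1790 = \frac{2475313}{1383}$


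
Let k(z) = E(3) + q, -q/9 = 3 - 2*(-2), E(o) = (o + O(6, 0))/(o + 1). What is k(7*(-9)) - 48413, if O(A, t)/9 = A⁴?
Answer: -182237/4 ≈ -45559.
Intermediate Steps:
O(A, t) = 9*A⁴
E(o) = (11664 + o)/(1 + o) (E(o) = (o + 9*6⁴)/(o + 1) = (o + 9*1296)/(1 + o) = (o + 11664)/(1 + o) = (11664 + o)/(1 + o))
q = -63 (q = -9*(3 - 2*(-2)) = -9*(3 + 4) = -9*7 = -63)
k(z) = 11415/4 (k(z) = (11664 + 3)/(1 + 3) - 63 = 11667/4 - 63 = 11415/4)
k(7*(-9)) - 48413 = 11415/4 - 48413 = -182237/4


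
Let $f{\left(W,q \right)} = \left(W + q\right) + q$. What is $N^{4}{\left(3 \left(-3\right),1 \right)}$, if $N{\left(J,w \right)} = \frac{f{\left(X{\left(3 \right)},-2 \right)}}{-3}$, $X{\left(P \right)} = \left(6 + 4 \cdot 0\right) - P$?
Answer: $\frac{1}{81} \approx 0.012346$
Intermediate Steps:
$X{\left(P \right)} = 6 - P$ ($X{\left(P \right)} = \left(6 + 0\right) - P = 6 - P$)
$f{\left(W,q \right)} = W + 2 q$
$N{\left(J,w \right)} = \frac{1}{3}$ ($N{\left(J,w \right)} = \frac{\left(6 - 3\right) + 2 \left(-2\right)}{-3} = \left(\left(6 - 3\right) - 4\right) \left(- \frac{1}{3}\right) = \left(3 - 4\right) \left(- \frac{1}{3}\right) = \left(-1\right) \left(- \frac{1}{3}\right) = \frac{1}{3}$)
$N^{4}{\left(3 \left(-3\right),1 \right)} = \left(\frac{1}{3}\right)^{4} = \frac{1}{81}$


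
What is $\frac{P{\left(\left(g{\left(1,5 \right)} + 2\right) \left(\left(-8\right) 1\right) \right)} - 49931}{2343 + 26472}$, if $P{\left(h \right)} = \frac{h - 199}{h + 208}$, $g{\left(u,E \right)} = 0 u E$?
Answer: $- \frac{9586967}{5532480} \approx -1.7329$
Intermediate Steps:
$g{\left(u,E \right)} = 0$ ($g{\left(u,E \right)} = 0 E = 0$)
$P{\left(h \right)} = \frac{-199 + h}{208 + h}$
$\frac{P{\left(\left(g{\left(1,5 \right)} + 2\right) \left(\left(-8\right) 1\right) \right)} - 49931}{2343 + 26472} = \frac{\frac{-199 + \left(0 + 2\right) \left(\left(-8\right) 1\right)}{208 + \left(0 + 2\right) \left(\left(-8\right) 1\right)} - 49931}{2343 + 26472} = \frac{\frac{-199 + 2 \left(-8\right)}{208 + 2 \left(-8\right)} - 49931}{28815} = \left(\frac{-199 - 16}{208 - 16} - 49931\right) \frac{1}{28815} = \left(\frac{1}{192} \left(-215\right) - 49931\right) \frac{1}{28815} = \left(- \frac{215}{192} - 49931\right) \frac{1}{28815} = \left(- \frac{9586967}{192}\right) \frac{1}{28815} = - \frac{9586967}{5532480}$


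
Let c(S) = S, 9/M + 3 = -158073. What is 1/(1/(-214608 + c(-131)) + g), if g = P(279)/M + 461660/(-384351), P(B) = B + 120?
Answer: -82535149389/578409397320281095 ≈ -1.4269e-7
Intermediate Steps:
M = -1/17564 (M = 9/(-3 - 158073) = 9/(-158076) = 9*(-1/158076) = -1/17564 ≈ -5.6935e-5)
P(B) = 120 + B
g = -2693546106296/384351 (g = (120 + 279)/(-1/17564) + 461660/(-384351) = 399*(-17564) + 461660*(-1/384351) = -7008036 - 461660/384351 = -2693546106296/384351 ≈ -7.0080e+6)
1/(1/(-214608 + c(-131)) + g) = 1/(1/(-214608 - 131) - 2693546106296/384351) = 1/(1/(-214739) - 2693546106296/384351) = 1/(-1/214739 - 2693546106296/384351) = 1/(-578409397320281095/82535149389) = -82535149389/578409397320281095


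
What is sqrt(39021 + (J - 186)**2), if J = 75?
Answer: sqrt(51342) ≈ 226.59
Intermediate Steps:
sqrt(39021 + (J - 186)**2) = sqrt(39021 + (75 - 186)**2) = sqrt(39021 + (-111)**2) = sqrt(39021 + 12321) = sqrt(51342)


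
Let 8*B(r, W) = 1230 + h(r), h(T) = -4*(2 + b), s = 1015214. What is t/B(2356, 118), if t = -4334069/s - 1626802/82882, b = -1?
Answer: -2010768472486/12894909654131 ≈ -0.15594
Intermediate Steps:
h(T) = -4 (h(T) = -4*(2 - 1) = -4*1 = -4)
B(r, W) = 613/4 (B(r, W) = (1230 - 4)/8 = (⅛)*1226 = 613/4)
t = -1005384236243/42071483374 (t = -4334069/1015214 - 1626802/82882 = -4334069*1/1015214 - 1626802*1/82882 = -4334069/1015214 - 813401/41441 = -1005384236243/42071483374 ≈ -23.897)
t/B(2356, 118) = -1005384236243/(42071483374*613/4) = -1005384236243/42071483374*4/613 = -2010768472486/12894909654131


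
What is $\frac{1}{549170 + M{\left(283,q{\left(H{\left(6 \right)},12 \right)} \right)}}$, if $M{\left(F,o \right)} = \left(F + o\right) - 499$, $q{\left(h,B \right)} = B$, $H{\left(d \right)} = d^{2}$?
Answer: $\frac{1}{548966} \approx 1.8216 \cdot 10^{-6}$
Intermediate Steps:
$M{\left(F,o \right)} = -499 + F + o$
$\frac{1}{549170 + M{\left(283,q{\left(H{\left(6 \right)},12 \right)} \right)}} = \frac{1}{549170 + \left(-499 + 283 + 12\right)} = \frac{1}{549170 - 204} = \frac{1}{548966}$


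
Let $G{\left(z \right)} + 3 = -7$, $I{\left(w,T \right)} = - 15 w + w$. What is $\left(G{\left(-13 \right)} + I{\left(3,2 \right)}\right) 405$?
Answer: $-21060$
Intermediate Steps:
$I{\left(w,T \right)} = - 14 w$
$G{\left(z \right)} = -10$ ($G{\left(z \right)} = -3 - 7 = -10$)
$\left(G{\left(-13 \right)} + I{\left(3,2 \right)}\right) 405 = \left(-10 - 42\right) 405 = \left(-52\right) 405 = -21060$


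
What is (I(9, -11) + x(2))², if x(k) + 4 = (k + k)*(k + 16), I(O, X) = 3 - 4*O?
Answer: 1225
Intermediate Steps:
x(k) = -4 + 2*k*(16 + k) (x(k) = -4 + (k + k)*(k + 16) = -4 + (2*k)*(16 + k) = -4 + 2*k*(16 + k))
(I(9, -11) + x(2))² = ((3 - 4*9) + (-4 + 2*2² + 32*2))² = ((3 - 36) + (-4 + 2*4 + 64))² = (-33 + (-4 + 8 + 64))² = (-33 + 68)² = 35² = 1225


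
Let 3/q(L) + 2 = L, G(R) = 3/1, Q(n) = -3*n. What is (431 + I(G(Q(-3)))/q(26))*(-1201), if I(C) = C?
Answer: -546455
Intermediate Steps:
G(R) = 3 (G(R) = 3*1 = 3)
q(L) = 3/(-2 + L)
(431 + I(G(Q(-3)))/q(26))*(-1201) = (431 + 3/((3/(-2 + 26))))*(-1201) = (431 + 3/((3/24)))*(-1201) = (431 + 3/((3*(1/24))))*(-1201) = (431 + 3/(1/8))*(-1201) = (431 + 3*8)*(-1201) = (431 + 24)*(-1201) = 455*(-1201) = -546455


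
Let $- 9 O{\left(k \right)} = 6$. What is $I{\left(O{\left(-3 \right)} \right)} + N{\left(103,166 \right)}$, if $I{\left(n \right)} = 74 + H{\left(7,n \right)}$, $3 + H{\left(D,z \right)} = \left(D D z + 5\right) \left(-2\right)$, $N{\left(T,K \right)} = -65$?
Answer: $\frac{184}{3} \approx 61.333$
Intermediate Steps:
$O{\left(k \right)} = - \frac{2}{3}$ ($O{\left(k \right)} = \left(- \frac{1}{9}\right) 6 = - \frac{2}{3}$)
$H{\left(D,z \right)} = -13 - 2 z D^{2}$ ($H{\left(D,z \right)} = -3 + \left(D D z + 5\right) \left(-2\right) = -3 + \left(D^{2} z + 5\right) \left(-2\right) = -3 + \left(z D^{2} + 5\right) \left(-2\right) = -3 + \left(5 + z D^{2}\right) \left(-2\right) = -3 - \left(10 + 2 z D^{2}\right) = -13 - 2 z D^{2}$)
$I{\left(n \right)} = 61 - 98 n$ ($I{\left(n \right)} = 74 - \left(13 + 2 n 7^{2}\right) = 74 - \left(13 + 2 n 49\right) = 74 - \left(13 + 98 n\right) = 61 - 98 n$)
$I{\left(O{\left(-3 \right)} \right)} + N{\left(103,166 \right)} = \left(61 - - \frac{196}{3}\right) - 65 = \left(61 + \frac{196}{3}\right) - 65 = \frac{379}{3} - 65 = \frac{184}{3}$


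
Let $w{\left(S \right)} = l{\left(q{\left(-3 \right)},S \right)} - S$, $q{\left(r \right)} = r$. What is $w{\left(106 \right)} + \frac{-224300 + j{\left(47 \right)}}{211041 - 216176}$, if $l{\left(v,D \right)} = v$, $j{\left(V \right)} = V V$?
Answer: $- \frac{337624}{5135} \approx -65.75$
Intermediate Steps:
$j{\left(V \right)} = V^{2}$
$w{\left(S \right)} = -3 - S$
$w{\left(106 \right)} + \frac{-224300 + j{\left(47 \right)}}{211041 - 216176} = \left(-3 - 106\right) + \frac{-224300 + 47^{2}}{211041 - 216176} = \left(-3 - 106\right) + \frac{-224300 + 2209}{-5135} = -109 - - \frac{222091}{5135} = -109 + \frac{222091}{5135} = - \frac{337624}{5135}$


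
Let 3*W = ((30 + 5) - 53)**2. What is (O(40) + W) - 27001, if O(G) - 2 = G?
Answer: -26851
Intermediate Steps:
W = 108 (W = ((30 + 5) - 53)**2/3 = (35 - 53)**2/3 = (1/3)*(-18)**2 = (1/3)*324 = 108)
O(G) = 2 + G
(O(40) + W) - 27001 = ((2 + 40) + 108) - 27001 = (42 + 108) - 27001 = 150 - 27001 = -26851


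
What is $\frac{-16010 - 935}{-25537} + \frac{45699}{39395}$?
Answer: $\frac{1834563638}{1006030115} \approx 1.8236$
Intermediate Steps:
$\frac{-16010 - 935}{-25537} + \frac{45699}{39395} = \left(-16945\right) \left(- \frac{1}{25537}\right) + 45699 \cdot \frac{1}{39395} = \frac{16945}{25537} + \frac{45699}{39395} = \frac{1834563638}{1006030115}$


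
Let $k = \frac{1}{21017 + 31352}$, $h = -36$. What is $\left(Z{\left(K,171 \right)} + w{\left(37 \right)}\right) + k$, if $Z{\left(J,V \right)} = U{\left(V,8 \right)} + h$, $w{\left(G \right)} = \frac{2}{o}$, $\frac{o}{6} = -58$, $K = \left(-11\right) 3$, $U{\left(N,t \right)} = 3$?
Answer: $- \frac{300754993}{9112206} \approx -33.006$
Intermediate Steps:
$K = -33$
$o = -348$ ($o = 6 \left(-58\right) = -348$)
$k = \frac{1}{52369} \approx 1.9095 \cdot 10^{-5}$
$w{\left(G \right)} = - \frac{1}{174}$ ($w{\left(G \right)} = \frac{2}{-348} = 2 \left(- \frac{1}{348}\right) = - \frac{1}{174}$)
$Z{\left(J,V \right)} = -33$ ($Z{\left(J,V \right)} = 3 - 36 = -33$)
$\left(Z{\left(K,171 \right)} + w{\left(37 \right)}\right) + k = \left(-33 - \frac{1}{174}\right) + \frac{1}{52369} = - \frac{5743}{174} + \frac{1}{52369} = - \frac{300754993}{9112206}$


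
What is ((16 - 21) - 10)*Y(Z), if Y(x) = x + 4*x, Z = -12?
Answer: 900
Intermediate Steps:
Y(x) = 5*x
((16 - 21) - 10)*Y(Z) = ((16 - 21) - 10)*(5*(-12)) = (-5 - 10)*(-60) = -15*(-60) = 900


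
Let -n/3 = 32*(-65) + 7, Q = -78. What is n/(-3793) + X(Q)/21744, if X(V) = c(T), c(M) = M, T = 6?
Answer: -22533863/13745832 ≈ -1.6393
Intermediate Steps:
n = 6219 (n = -3*(32*(-65) + 7) = -3*(-2080 + 7) = -3*(-2073) = 6219)
X(V) = 6
n/(-3793) + X(Q)/21744 = 6219/(-3793) + 6/21744 = 6219*(-1/3793) + 6*(1/21744) = -6219/3793 + 1/3624 = -22533863/13745832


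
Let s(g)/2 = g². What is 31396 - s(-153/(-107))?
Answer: 359405986/11449 ≈ 31392.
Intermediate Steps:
s(g) = 2*g²
31396 - s(-153/(-107)) = 31396 - 2*(-153/(-107))² = 31396 - 2*(-153*(-1/107))² = 31396 - 2*(153/107)² = 31396 - 2*23409/11449 = 31396 - 1*46818/11449 = 31396 - 46818/11449 = 359405986/11449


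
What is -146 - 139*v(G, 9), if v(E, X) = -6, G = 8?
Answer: 688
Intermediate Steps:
-146 - 139*v(G, 9) = -146 - 139*(-6) = -146 + 834 = 688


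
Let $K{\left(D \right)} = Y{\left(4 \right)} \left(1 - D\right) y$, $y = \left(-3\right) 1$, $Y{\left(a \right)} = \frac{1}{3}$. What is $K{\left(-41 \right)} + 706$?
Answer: $664$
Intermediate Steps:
$Y{\left(a \right)} = \frac{1}{3}$
$y = -3$
$K{\left(D \right)} = -1 + D$ ($K{\left(D \right)} = \frac{1 - D}{3} \left(-3\right) = \left(\frac{1}{3} - \frac{D}{3}\right) \left(-3\right) = -1 + D$)
$K{\left(-41 \right)} + 706 = \left(-1 - 41\right) + 706 = -42 + 706 = 664$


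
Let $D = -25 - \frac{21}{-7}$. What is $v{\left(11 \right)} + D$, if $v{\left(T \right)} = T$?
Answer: $-11$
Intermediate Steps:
$D = -22$ ($D = -25 - -3 = -25 + 3 = -22$)
$v{\left(11 \right)} + D = 11 - 22 = -11$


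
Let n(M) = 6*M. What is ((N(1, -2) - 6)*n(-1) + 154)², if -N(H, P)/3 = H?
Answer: 43264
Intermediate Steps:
N(H, P) = -3*H
((N(1, -2) - 6)*n(-1) + 154)² = ((-3*1 - 6)*(6*(-1)) + 154)² = ((-3 - 6)*(-6) + 154)² = (-9*(-6) + 154)² = (54 + 154)² = 208² = 43264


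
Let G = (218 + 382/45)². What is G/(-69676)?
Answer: -25969216/35273475 ≈ -0.73623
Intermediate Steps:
G = 103876864/2025 (G = (218 + 382*(1/45))² = (218 + 382/45)² = (10192/45)² = 103876864/2025 ≈ 51297.)
G/(-69676) = (103876864/2025)/(-69676) = (103876864/2025)*(-1/69676) = -25969216/35273475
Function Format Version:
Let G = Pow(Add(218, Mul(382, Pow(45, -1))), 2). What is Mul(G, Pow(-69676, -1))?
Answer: Rational(-25969216, 35273475) ≈ -0.73623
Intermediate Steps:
G = Rational(103876864, 2025) (G = Pow(Add(218, Mul(382, Rational(1, 45))), 2) = Pow(Add(218, Rational(382, 45)), 2) = Pow(Rational(10192, 45), 2) = Rational(103876864, 2025) ≈ 51297.)
Mul(G, Pow(-69676, -1)) = Mul(Rational(103876864, 2025), Pow(-69676, -1)) = Mul(Rational(103876864, 2025), Rational(-1, 69676)) = Rational(-25969216, 35273475)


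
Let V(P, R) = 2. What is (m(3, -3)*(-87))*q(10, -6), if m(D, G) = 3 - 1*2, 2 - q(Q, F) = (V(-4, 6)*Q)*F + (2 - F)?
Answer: -9918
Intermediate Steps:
q(Q, F) = F - 2*F*Q (q(Q, F) = 2 - ((2*Q)*F + (2 - F)) = 2 - (2*F*Q + (2 - F)) = 2 - (2 - F + 2*F*Q) = 2 + (-2 + F - 2*F*Q) = F - 2*F*Q)
m(D, G) = 1 (m(D, G) = 3 - 2 = 1)
(m(3, -3)*(-87))*q(10, -6) = (1*(-87))*(-6*(1 - 2*10)) = -(-522)*(1 - 20) = -(-522)*(-19) = -87*114 = -9918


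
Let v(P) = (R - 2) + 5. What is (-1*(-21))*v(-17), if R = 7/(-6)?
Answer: 77/2 ≈ 38.500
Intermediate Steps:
R = -7/6 (R = 7*(-1/6) = -7/6 ≈ -1.1667)
v(P) = 11/6 (v(P) = (-7/6 - 2) + 5 = -19/6 + 5 = 11/6)
(-1*(-21))*v(-17) = -1*(-21)*(11/6) = 21*(11/6) = 77/2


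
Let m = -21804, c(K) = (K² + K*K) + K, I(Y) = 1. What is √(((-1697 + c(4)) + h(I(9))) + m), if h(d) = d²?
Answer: 2*I*√5866 ≈ 153.18*I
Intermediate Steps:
c(K) = K + 2*K² (c(K) = (K² + K²) + K = 2*K² + K = K + 2*K²)
√(((-1697 + c(4)) + h(I(9))) + m) = √(((-1697 + 4*(1 + 2*4)) + 1²) - 21804) = √(((-1697 + 4*(1 + 8)) + 1) - 21804) = √(((-1697 + 4*9) + 1) - 21804) = √(((-1697 + 36) + 1) - 21804) = √((-1661 + 1) - 21804) = √(-1660 - 21804) = √(-23464) = 2*I*√5866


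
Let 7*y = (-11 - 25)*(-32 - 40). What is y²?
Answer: 6718464/49 ≈ 1.3711e+5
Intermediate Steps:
y = 2592/7 (y = ((-11 - 25)*(-32 - 40))/7 = (-36*(-72))/7 = (⅐)*2592 = 2592/7 ≈ 370.29)
y² = (2592/7)² = 6718464/49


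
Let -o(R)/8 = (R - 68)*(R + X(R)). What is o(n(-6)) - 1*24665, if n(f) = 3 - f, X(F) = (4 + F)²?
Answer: 59351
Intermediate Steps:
o(R) = -8*(-68 + R)*(R + (4 + R)²) (o(R) = -8*(R - 68)*(R + (4 + R)²) = -8*(-68 + R)*(R + (4 + R)²))
o(n(-6)) - 1*24665 = (8704 - 8*(3 - 1*(-6))³ + 472*(3 - 1*(-6))² + 4768*(3 - 1*(-6))) - 1*24665 = (8704 - 8*(3 + 6)³ + 472*(3 + 6)² + 4768*(3 + 6)) - 24665 = (8704 - 8*9³ + 472*9² + 4768*9) - 24665 = (8704 - 8*729 + 472*81 + 42912) - 24665 = (8704 - 5832 + 38232 + 42912) - 24665 = 84016 - 24665 = 59351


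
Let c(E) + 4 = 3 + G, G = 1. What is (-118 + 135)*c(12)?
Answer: 0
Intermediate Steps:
c(E) = 0 (c(E) = -4 + (3 + 1) = -4 + 4 = 0)
(-118 + 135)*c(12) = (-118 + 135)*0 = 17*0 = 0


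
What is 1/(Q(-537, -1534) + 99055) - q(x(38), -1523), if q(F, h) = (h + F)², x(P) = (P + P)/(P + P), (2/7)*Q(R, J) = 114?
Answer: -230383599735/99454 ≈ -2.3165e+6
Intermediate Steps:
Q(R, J) = 399 (Q(R, J) = (7/2)*114 = 399)
x(P) = 1 (x(P) = (2*P)/((2*P)) = (2*P)*(1/(2*P)) = 1)
q(F, h) = (F + h)²
1/(Q(-537, -1534) + 99055) - q(x(38), -1523) = 1/(399 + 99055) - (1 - 1523)² = 1/99454 - 1*(-1522)² = 1/99454 - 1*2316484 = 1/99454 - 2316484 = -230383599735/99454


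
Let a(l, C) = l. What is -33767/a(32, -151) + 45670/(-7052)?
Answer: -59896581/56416 ≈ -1061.7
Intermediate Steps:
-33767/a(32, -151) + 45670/(-7052) = -33767/32 + 45670/(-7052) = -33767*1/32 + 45670*(-1/7052) = -33767/32 - 22835/3526 = -59896581/56416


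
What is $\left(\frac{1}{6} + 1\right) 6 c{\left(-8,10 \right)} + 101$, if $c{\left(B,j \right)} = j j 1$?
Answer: $801$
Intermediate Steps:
$c{\left(B,j \right)} = j^{2}$ ($c{\left(B,j \right)} = j^{2} \cdot 1 = j^{2}$)
$\left(\frac{1}{6} + 1\right) 6 c{\left(-8,10 \right)} + 101 = \left(\frac{1}{6} + 1\right) 6 \cdot 10^{2} + 101 = \left(\frac{1}{6} + 1\right) 6 \cdot 100 + 101 = \frac{7}{6} \cdot 6 \cdot 100 + 101 = 7 \cdot 100 + 101 = 700 + 101 = 801$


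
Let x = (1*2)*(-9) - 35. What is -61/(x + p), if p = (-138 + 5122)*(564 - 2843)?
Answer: 61/11358589 ≈ 5.3704e-6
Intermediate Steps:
p = -11358536 (p = 4984*(-2279) = -11358536)
x = -53 (x = 2*(-9) - 35 = -18 - 35 = -53)
-61/(x + p) = -61/(-53 - 11358536) = -61/(-11358589) = -61*(-1/11358589) = 61/11358589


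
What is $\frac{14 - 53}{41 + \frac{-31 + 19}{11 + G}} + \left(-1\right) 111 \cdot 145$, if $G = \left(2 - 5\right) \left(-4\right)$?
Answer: $- \frac{14985342}{931} \approx -16096.0$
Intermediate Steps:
$G = 12$ ($G = \left(-3\right) \left(-4\right) = 12$)
$\frac{14 - 53}{41 + \frac{-31 + 19}{11 + G}} + \left(-1\right) 111 \cdot 145 = \frac{14 - 53}{41 + \frac{-31 + 19}{11 + 12}} + \left(-1\right) 111 \cdot 145 = - \frac{39}{41 - \frac{12}{23}} - 16095 = - \frac{39}{\frac{931}{23}} - 16095 = \left(-39\right) \frac{23}{931} - 16095 = - \frac{897}{931} - 16095 = - \frac{14985342}{931}$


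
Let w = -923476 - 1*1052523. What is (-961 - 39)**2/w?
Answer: -1000000/1975999 ≈ -0.50607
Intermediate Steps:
w = -1975999 (w = -923476 - 1052523 = -1975999)
(-961 - 39)**2/w = (-961 - 39)**2/(-1975999) = (-1000)**2*(-1/1975999) = 1000000*(-1/1975999) = -1000000/1975999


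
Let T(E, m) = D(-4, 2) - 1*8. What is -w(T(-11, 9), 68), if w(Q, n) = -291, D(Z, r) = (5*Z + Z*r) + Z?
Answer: 291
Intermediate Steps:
D(Z, r) = 6*Z + Z*r
T(E, m) = -40 (T(E, m) = -4*(6 + 2) - 1*8 = -4*8 - 8 = -32 - 8 = -40)
-w(T(-11, 9), 68) = -1*(-291) = 291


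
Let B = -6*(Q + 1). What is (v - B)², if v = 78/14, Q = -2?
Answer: 9/49 ≈ 0.18367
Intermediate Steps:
v = 39/7 (v = 78*(1/14) = 39/7 ≈ 5.5714)
B = 6 (B = -6*(-2 + 1) = -6*(-1) = 6)
(v - B)² = (39/7 - 1*6)² = (39/7 - 6)² = (-3/7)² = 9/49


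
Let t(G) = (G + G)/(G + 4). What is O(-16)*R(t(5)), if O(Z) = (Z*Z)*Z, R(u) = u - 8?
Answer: 253952/9 ≈ 28217.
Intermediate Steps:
t(G) = 2*G/(4 + G) (t(G) = (2*G)/(4 + G) = 2*G/(4 + G))
R(u) = -8 + u
O(Z) = Z³ (O(Z) = Z²*Z = Z³)
O(-16)*R(t(5)) = (-16)³*(-8 + 2*5/(4 + 5)) = -4096*(-8 + 2*5/9) = -4096*(-8 + 2*5*(⅑)) = -4096*(-8 + 10/9) = -4096*(-62/9) = 253952/9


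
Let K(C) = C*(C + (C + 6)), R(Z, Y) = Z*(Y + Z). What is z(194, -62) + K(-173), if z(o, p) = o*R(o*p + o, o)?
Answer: 26723124260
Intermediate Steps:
z(o, p) = o*(o + o*p)*(2*o + o*p) (z(o, p) = o*((o*p + o)*(o + (o*p + o))) = o*((o + o*p)*(o + (o + o*p))) = o*((o + o*p)*(2*o + o*p)) = o*(o + o*p)*(2*o + o*p))
K(C) = C*(6 + 2*C) (K(C) = C*(C + (6 + C)) = C*(6 + 2*C))
z(194, -62) + K(-173) = 194³*(1 - 62)*(2 - 62) + 2*(-173)*(3 - 173) = 7301384*(-61)*(-60) + 2*(-173)*(-170) = 26723065440 + 58820 = 26723124260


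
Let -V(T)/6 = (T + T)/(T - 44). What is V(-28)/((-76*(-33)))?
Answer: -7/3762 ≈ -0.0018607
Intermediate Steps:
V(T) = -12*T/(-44 + T) (V(T) = -6*(T + T)/(T - 44) = -6*2*T/(-44 + T) = -12*T/(-44 + T))
V(-28)/((-76*(-33))) = (-12*(-28)/(-44 - 28))/((-76*(-33))) = -12*(-28)/(-72)/2508 = -12*(-28)*(-1/72)*(1/2508) = -14/3*1/2508 = -7/3762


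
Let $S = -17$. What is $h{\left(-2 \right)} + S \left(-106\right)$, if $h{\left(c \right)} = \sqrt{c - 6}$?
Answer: $1802 + 2 i \sqrt{2} \approx 1802.0 + 2.8284 i$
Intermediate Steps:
$h{\left(c \right)} = \sqrt{-6 + c}$
$h{\left(-2 \right)} + S \left(-106\right) = \sqrt{-6 - 2} - -1802 = \sqrt{-8} + 1802 = 2 i \sqrt{2} + 1802 = 1802 + 2 i \sqrt{2}$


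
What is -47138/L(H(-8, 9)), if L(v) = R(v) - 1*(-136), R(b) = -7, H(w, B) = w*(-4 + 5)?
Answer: -47138/129 ≈ -365.41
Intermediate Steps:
H(w, B) = w (H(w, B) = w*1 = w)
L(v) = 129 (L(v) = -7 - 1*(-136) = -7 + 136 = 129)
-47138/L(H(-8, 9)) = -47138/129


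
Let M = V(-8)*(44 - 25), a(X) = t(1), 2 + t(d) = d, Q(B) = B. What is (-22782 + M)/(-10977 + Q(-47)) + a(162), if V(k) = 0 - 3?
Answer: 11815/11024 ≈ 1.0718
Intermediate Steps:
t(d) = -2 + d
V(k) = -3
a(X) = -1 (a(X) = -2 + 1 = -1)
M = -57 (M = -3*(44 - 25) = -3*19 = -57)
(-22782 + M)/(-10977 + Q(-47)) + a(162) = (-22782 - 57)/(-10977 - 47) - 1 = -22839/(-11024) - 1 = -22839*(-1/11024) - 1 = 22839/11024 - 1 = 11815/11024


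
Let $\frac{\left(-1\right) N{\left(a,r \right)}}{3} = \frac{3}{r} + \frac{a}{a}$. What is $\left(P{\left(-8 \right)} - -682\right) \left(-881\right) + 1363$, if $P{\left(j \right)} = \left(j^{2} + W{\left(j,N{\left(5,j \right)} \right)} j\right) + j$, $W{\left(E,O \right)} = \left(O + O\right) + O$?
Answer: $-688460$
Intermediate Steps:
$N{\left(a,r \right)} = -3 - \frac{9}{r}$ ($N{\left(a,r \right)} = - 3 \left(\frac{3}{r} + \frac{a}{a}\right) = - 3 \left(\frac{3}{r} + 1\right) = - 3 \left(1 + \frac{3}{r}\right) = -3 - \frac{9}{r}$)
$W{\left(E,O \right)} = 3 O$ ($W{\left(E,O \right)} = 2 O + O = 3 O$)
$P{\left(j \right)} = j + j^{2} + j \left(-9 - \frac{27}{j}\right)$ ($P{\left(j \right)} = \left(j^{2} + 3 \left(-3 - \frac{9}{j}\right) j\right) + j = \left(j^{2} + \left(-9 - \frac{27}{j}\right) j\right) + j = \left(j^{2} + j \left(-9 - \frac{27}{j}\right)\right) + j = j + j^{2} + j \left(-9 - \frac{27}{j}\right)$)
$\left(P{\left(-8 \right)} - -682\right) \left(-881\right) + 1363 = \left(\left(-27 + \left(-8\right)^{2} - -64\right) - -682\right) \left(-881\right) + 1363 = \left(\left(-27 + 64 + 64\right) + 682\right) \left(-881\right) + 1363 = \left(101 + 682\right) \left(-881\right) + 1363 = 783 \left(-881\right) + 1363 = -689823 + 1363 = -688460$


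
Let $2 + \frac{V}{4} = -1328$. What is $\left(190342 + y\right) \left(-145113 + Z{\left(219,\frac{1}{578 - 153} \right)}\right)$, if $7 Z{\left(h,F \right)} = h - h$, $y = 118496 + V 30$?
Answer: $-21656373894$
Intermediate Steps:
$V = -5320$ ($V = -8 + 4 \left(-1328\right) = -8 - 5312 = -5320$)
$y = -41104$ ($y = 118496 - 159600 = -41104$)
$Z{\left(h,F \right)} = 0$ ($Z{\left(h,F \right)} = \frac{h - h}{7} = \frac{1}{7} \cdot 0 = 0$)
$\left(190342 + y\right) \left(-145113 + Z{\left(219,\frac{1}{578 - 153} \right)}\right) = \left(190342 - 41104\right) \left(-145113 + 0\right) = 149238 \left(-145113\right) = -21656373894$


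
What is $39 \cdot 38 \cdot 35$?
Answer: $51870$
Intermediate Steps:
$39 \cdot 38 \cdot 35 = 1482 \cdot 35 = 51870$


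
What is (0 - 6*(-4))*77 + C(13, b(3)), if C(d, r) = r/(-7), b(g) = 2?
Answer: 12934/7 ≈ 1847.7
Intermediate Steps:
C(d, r) = -r/7 (C(d, r) = r*(-⅐) = -r/7)
(0 - 6*(-4))*77 + C(13, b(3)) = (0 - 6*(-4))*77 - ⅐*2 = (0 + 24)*77 - 2/7 = 24*77 - 2/7 = 1848 - 2/7 = 12934/7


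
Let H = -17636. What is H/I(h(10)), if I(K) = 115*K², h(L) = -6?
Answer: -4409/1035 ≈ -4.2599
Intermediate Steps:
H/I(h(10)) = -17636/(115*(-6)²) = -17636/(115*36) = -17636/4140 = -17636*1/4140 = -4409/1035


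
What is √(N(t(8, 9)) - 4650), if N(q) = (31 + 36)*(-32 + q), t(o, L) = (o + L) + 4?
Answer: I*√5387 ≈ 73.396*I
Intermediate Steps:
t(o, L) = 4 + L + o (t(o, L) = (L + o) + 4 = 4 + L + o)
N(q) = -2144 + 67*q (N(q) = 67*(-32 + q) = -2144 + 67*q)
√(N(t(8, 9)) - 4650) = √((-2144 + 67*(4 + 9 + 8)) - 4650) = √((-2144 + 67*21) - 4650) = √((-2144 + 1407) - 4650) = √(-737 - 4650) = √(-5387) = I*√5387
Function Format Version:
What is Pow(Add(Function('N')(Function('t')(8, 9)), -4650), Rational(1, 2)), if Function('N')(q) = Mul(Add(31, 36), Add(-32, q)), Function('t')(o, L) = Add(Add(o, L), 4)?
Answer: Mul(I, Pow(5387, Rational(1, 2))) ≈ Mul(73.396, I)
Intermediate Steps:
Function('t')(o, L) = Add(4, L, o) (Function('t')(o, L) = Add(Add(L, o), 4) = Add(4, L, o))
Function('N')(q) = Add(-2144, Mul(67, q)) (Function('N')(q) = Mul(67, Add(-32, q)) = Add(-2144, Mul(67, q)))
Pow(Add(Function('N')(Function('t')(8, 9)), -4650), Rational(1, 2)) = Pow(Add(Add(-2144, Mul(67, Add(4, 9, 8))), -4650), Rational(1, 2)) = Pow(Add(Add(-2144, Mul(67, 21)), -4650), Rational(1, 2)) = Pow(Add(Add(-2144, 1407), -4650), Rational(1, 2)) = Pow(Add(-737, -4650), Rational(1, 2)) = Pow(-5387, Rational(1, 2)) = Mul(I, Pow(5387, Rational(1, 2)))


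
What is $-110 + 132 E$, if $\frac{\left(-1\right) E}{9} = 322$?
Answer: $-382646$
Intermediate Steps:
$E = -2898$ ($E = \left(-9\right) 322 = -2898$)
$-110 + 132 E = -110 + 132 \left(-2898\right) = -110 - 382536 = -382646$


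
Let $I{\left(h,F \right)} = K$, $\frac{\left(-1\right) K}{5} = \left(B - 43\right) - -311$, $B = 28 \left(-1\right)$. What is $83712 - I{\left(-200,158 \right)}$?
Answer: $84912$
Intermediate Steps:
$B = -28$
$K = -1200$ ($K = - 5 \left(\left(-28 - 43\right) - -311\right) = - 5 \left(-71 + 311\right) = \left(-5\right) 240 = -1200$)
$I{\left(h,F \right)} = -1200$
$83712 - I{\left(-200,158 \right)} = 83712 - -1200 = 83712 + 1200 = 84912$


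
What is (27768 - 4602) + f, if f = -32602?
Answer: -9436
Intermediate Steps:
(27768 - 4602) + f = (27768 - 4602) - 32602 = 23166 - 32602 = -9436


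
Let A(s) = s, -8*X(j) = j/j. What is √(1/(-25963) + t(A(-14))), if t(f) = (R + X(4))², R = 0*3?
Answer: √672415737/207704 ≈ 0.12485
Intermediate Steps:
X(j) = -⅛ (X(j) = -j/(8*j) = -⅛*1 = -⅛)
R = 0
t(f) = 1/64 (t(f) = (0 - ⅛)² = (-⅛)² = 1/64)
√(1/(-25963) + t(A(-14))) = √(1/(-25963) + 1/64) = √(-1/25963 + 1/64) = √(25899/1661632) = √672415737/207704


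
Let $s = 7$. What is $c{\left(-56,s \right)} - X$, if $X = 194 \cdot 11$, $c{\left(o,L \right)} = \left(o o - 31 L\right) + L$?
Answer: $792$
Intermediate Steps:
$c{\left(o,L \right)} = o^{2} - 30 L$ ($c{\left(o,L \right)} = \left(o^{2} - 31 L\right) + L = o^{2} - 30 L$)
$X = 2134$
$c{\left(-56,s \right)} - X = \left(\left(-56\right)^{2} - 210\right) - 2134 = \left(3136 - 210\right) - 2134 = 2926 - 2134 = 792$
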